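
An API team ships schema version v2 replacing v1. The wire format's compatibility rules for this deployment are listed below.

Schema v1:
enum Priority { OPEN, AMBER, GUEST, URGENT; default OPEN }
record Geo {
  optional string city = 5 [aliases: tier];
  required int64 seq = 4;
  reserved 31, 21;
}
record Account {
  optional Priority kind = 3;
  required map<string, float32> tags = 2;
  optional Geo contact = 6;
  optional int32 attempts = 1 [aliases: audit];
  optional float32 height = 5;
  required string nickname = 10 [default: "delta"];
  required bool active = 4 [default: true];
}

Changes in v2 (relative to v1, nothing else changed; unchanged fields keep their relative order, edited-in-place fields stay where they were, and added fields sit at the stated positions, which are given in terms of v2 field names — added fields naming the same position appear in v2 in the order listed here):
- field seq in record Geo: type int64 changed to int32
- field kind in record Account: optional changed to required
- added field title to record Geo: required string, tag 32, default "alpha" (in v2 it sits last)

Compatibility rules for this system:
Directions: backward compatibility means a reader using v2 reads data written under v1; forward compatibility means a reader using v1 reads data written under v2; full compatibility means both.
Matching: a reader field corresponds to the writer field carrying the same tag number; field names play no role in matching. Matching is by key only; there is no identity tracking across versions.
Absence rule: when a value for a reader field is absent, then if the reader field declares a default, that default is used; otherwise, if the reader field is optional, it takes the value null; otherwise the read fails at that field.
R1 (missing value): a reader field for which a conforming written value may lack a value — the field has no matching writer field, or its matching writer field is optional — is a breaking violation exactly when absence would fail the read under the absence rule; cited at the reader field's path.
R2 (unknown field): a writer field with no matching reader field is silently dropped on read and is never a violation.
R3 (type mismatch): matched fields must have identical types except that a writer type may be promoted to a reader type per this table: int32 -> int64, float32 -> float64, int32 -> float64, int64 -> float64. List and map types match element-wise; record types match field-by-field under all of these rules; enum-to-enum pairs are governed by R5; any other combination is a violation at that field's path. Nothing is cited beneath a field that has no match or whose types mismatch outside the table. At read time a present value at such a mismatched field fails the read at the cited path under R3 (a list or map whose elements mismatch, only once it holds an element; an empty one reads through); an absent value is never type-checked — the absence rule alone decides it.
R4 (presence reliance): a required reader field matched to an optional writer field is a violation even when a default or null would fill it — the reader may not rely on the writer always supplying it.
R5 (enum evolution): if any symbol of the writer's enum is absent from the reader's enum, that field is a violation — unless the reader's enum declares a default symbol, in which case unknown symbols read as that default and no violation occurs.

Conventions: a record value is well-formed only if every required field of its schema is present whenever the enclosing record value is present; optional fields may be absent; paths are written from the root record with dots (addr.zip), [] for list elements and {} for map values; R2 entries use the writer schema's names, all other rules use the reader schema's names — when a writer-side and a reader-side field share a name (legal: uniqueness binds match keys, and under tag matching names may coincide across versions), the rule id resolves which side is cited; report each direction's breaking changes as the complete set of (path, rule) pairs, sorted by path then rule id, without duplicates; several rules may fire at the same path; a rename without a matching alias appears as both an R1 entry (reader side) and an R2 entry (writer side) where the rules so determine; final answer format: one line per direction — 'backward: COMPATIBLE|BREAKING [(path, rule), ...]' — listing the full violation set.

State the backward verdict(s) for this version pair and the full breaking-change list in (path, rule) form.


in Account below, arrows point writer -> reader
backward for Account (reader v2, writer v1):
  kind: Priority -> Priority, writer optional; from kind
  tags: map<string, float32> -> map<string, float32>, writer required; from tags
  contact: Geo -> Geo, writer optional; from contact
  attempts: int32 -> int32, writer optional; from attempts
  height: float32 -> float32, writer optional; from height
  nickname: string -> string, writer required; from nickname
  active: bool -> bool, writer required; from active
  contact.city: string -> string, writer optional; from contact.city
  contact.seq: int64 -> int32, writer required; from contact.seq
  contact.title: no writer match
  R3 fires at contact.seq
  R1 fires at kind
  R4 fires at kind
  => backward: BREAKING (3)
remaining Account differences; none change what is asked:
  added field title to record Geo: required string, tag 32, default "alpha" (in v2 it sits last) -> no rule fires on it in Account's dialect; the asked verdict holds

backward: BREAKING [(contact.seq, R3), (kind, R1), (kind, R4)]


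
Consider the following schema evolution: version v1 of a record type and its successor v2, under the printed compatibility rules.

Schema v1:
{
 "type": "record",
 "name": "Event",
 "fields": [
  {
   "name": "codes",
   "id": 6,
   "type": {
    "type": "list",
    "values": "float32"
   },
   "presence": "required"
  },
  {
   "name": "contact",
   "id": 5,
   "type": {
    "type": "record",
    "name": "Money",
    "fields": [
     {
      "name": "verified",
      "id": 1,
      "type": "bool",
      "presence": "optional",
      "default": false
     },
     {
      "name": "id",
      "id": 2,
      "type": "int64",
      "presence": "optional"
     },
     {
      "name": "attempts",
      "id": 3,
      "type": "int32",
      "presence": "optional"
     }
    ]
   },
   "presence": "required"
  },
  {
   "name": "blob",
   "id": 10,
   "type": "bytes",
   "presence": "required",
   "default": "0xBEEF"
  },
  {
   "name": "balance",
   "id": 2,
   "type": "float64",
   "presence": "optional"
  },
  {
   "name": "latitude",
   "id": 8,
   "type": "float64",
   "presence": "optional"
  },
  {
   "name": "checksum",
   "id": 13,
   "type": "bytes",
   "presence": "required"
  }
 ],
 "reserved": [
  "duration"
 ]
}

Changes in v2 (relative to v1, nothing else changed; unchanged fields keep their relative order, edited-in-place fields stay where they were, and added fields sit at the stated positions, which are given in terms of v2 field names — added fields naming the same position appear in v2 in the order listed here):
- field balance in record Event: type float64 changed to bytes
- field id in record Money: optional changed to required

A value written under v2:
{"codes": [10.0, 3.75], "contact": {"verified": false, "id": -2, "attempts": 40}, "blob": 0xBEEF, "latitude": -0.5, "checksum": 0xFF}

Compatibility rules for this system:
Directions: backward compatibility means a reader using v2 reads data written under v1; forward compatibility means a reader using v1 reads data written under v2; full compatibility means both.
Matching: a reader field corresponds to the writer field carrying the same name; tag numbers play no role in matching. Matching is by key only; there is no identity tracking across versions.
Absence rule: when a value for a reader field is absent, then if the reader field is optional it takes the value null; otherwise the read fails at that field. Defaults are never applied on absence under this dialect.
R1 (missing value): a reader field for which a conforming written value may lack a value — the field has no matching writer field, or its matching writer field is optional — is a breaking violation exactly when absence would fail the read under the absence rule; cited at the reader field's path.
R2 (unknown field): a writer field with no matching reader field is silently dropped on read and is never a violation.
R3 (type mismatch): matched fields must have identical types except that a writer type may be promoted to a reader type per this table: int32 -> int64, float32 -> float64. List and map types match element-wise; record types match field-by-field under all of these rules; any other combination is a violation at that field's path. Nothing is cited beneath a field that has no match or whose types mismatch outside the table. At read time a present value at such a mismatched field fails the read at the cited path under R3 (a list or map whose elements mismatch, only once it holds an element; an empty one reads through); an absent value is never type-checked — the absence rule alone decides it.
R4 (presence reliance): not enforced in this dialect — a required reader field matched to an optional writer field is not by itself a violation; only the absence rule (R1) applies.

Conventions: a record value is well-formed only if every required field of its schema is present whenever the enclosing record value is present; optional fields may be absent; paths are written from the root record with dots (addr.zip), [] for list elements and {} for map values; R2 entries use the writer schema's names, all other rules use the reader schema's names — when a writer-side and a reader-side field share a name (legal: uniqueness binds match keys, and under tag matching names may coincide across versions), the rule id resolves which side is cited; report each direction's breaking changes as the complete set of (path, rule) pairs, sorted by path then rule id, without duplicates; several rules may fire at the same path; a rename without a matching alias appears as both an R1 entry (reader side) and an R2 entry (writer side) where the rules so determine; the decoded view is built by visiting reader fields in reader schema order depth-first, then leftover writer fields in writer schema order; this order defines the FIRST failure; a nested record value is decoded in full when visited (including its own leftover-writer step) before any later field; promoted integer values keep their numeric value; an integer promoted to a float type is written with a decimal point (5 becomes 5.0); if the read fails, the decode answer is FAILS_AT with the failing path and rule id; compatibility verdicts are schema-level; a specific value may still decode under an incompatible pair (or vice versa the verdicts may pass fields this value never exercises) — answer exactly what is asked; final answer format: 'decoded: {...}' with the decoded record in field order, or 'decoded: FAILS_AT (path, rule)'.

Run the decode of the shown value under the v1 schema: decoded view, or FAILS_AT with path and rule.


in Event below, arrows point writer -> reader
migrating the Event value to v1:
  codes := [10.0, 3.75]
  contact.verified := false
  contact.id := -2
  contact.attempts := 40
  blob := 0xBEEF
  balance := null (absent, optional -> null)
  latitude := -0.5
  checksum := 0xFF
  => decoded: {"codes": [10.0, 3.75], "contact": {"verified": false, "id": -2, "attempts": 40}, "blob": 0xBEEF, "balance": null, "latitude": -0.5, "checksum": 0xFF}
diffs on Event not affecting the asked answer:
  field balance in record Event: type float64 changed to bytes -> shifts the Event verdicts, not this decode
  field id in record Money: optional changed to required -> shifts the Event verdicts, not this decode

decoded: {"codes": [10.0, 3.75], "contact": {"verified": false, "id": -2, "attempts": 40}, "blob": 0xBEEF, "balance": null, "latitude": -0.5, "checksum": 0xFF}


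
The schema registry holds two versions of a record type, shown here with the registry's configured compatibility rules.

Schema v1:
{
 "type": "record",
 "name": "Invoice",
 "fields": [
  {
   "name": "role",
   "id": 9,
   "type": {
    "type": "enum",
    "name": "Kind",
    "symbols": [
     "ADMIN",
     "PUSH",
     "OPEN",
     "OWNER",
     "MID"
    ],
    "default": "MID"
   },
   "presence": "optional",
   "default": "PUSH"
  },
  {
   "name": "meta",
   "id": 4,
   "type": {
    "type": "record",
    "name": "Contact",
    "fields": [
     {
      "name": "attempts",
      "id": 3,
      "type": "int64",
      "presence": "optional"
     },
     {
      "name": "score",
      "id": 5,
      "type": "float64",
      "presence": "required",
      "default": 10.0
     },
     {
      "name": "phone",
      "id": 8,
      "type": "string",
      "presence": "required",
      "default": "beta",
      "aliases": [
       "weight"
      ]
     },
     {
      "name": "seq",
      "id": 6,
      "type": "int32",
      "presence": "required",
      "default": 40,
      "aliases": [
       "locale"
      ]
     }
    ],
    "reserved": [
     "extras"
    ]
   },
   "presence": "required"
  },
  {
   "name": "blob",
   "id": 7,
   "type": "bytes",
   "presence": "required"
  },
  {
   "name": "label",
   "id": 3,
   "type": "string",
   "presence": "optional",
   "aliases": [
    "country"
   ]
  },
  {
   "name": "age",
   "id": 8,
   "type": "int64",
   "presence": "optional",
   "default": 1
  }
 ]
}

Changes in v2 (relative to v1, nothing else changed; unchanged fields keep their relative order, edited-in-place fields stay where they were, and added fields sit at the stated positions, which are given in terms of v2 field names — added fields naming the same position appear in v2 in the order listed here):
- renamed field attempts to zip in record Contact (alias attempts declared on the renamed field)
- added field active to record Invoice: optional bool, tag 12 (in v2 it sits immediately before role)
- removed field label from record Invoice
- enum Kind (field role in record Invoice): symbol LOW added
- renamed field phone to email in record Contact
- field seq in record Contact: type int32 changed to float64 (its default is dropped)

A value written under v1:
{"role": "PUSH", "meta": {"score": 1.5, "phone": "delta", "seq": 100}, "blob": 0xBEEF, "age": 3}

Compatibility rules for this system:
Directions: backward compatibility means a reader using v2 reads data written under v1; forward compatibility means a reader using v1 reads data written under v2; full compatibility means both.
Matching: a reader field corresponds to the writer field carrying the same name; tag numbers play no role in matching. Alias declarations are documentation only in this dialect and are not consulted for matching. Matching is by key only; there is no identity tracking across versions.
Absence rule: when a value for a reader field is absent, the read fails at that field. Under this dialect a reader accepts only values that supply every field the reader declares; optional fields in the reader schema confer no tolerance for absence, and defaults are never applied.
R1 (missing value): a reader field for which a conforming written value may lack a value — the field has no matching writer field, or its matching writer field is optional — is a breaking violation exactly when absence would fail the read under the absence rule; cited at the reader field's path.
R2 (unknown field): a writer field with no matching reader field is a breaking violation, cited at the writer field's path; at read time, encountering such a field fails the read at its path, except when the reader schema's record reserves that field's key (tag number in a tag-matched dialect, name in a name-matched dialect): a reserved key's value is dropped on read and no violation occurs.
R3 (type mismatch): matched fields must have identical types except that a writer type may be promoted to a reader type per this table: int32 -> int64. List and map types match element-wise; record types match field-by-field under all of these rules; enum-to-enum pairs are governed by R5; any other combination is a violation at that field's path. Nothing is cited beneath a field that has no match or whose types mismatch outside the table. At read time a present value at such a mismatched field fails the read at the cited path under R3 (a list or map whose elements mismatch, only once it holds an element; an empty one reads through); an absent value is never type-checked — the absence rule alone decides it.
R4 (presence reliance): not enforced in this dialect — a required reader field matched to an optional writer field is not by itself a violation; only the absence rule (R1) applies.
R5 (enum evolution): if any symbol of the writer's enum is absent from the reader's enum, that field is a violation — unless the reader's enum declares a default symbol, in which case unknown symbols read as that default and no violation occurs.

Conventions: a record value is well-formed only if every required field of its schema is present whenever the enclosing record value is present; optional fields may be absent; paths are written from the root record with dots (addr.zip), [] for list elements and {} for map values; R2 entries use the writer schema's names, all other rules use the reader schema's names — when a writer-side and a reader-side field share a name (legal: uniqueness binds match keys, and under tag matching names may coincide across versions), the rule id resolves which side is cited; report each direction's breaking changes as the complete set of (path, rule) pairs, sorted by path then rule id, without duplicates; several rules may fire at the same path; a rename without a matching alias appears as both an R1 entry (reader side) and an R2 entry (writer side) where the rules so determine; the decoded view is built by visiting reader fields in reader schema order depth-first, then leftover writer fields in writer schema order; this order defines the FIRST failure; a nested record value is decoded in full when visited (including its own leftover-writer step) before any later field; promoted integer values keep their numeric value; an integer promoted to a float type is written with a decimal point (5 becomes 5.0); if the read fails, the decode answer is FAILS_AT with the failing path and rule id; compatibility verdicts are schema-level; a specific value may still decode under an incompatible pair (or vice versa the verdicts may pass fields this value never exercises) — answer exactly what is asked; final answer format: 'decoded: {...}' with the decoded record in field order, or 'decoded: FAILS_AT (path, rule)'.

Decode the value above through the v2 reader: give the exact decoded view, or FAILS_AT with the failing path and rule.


decoded: FAILS_AT (active, R1)

each type pair in Invoice: writer, then reader
decode walk for Invoice under reader schema v2:
  read fails at active under R1 (no fill)
  => FAILS_AT (active, R1)
checking off the Invoice differences that do not matter here:
  renamed field attempts to zip in record Contact (alias attempts declared on the renamed field) -> changes Invoice's schema-level verdicts only — the decode of this value is the same
  removed field label from record Invoice -> changes Invoice's schema-level verdicts only — the decode of this value is the same
  enum Kind (field role in record Invoice): symbol LOW added -> fires no rule on Invoice under this dialect and leaves the result unchanged
  renamed field phone to email in record Contact -> changes Invoice's schema-level verdicts only — the decode of this value is the same
  field seq in record Contact: type int32 changed to float64 (its default is dropped) -> changes Invoice's schema-level verdicts only — the decode of this value is the same


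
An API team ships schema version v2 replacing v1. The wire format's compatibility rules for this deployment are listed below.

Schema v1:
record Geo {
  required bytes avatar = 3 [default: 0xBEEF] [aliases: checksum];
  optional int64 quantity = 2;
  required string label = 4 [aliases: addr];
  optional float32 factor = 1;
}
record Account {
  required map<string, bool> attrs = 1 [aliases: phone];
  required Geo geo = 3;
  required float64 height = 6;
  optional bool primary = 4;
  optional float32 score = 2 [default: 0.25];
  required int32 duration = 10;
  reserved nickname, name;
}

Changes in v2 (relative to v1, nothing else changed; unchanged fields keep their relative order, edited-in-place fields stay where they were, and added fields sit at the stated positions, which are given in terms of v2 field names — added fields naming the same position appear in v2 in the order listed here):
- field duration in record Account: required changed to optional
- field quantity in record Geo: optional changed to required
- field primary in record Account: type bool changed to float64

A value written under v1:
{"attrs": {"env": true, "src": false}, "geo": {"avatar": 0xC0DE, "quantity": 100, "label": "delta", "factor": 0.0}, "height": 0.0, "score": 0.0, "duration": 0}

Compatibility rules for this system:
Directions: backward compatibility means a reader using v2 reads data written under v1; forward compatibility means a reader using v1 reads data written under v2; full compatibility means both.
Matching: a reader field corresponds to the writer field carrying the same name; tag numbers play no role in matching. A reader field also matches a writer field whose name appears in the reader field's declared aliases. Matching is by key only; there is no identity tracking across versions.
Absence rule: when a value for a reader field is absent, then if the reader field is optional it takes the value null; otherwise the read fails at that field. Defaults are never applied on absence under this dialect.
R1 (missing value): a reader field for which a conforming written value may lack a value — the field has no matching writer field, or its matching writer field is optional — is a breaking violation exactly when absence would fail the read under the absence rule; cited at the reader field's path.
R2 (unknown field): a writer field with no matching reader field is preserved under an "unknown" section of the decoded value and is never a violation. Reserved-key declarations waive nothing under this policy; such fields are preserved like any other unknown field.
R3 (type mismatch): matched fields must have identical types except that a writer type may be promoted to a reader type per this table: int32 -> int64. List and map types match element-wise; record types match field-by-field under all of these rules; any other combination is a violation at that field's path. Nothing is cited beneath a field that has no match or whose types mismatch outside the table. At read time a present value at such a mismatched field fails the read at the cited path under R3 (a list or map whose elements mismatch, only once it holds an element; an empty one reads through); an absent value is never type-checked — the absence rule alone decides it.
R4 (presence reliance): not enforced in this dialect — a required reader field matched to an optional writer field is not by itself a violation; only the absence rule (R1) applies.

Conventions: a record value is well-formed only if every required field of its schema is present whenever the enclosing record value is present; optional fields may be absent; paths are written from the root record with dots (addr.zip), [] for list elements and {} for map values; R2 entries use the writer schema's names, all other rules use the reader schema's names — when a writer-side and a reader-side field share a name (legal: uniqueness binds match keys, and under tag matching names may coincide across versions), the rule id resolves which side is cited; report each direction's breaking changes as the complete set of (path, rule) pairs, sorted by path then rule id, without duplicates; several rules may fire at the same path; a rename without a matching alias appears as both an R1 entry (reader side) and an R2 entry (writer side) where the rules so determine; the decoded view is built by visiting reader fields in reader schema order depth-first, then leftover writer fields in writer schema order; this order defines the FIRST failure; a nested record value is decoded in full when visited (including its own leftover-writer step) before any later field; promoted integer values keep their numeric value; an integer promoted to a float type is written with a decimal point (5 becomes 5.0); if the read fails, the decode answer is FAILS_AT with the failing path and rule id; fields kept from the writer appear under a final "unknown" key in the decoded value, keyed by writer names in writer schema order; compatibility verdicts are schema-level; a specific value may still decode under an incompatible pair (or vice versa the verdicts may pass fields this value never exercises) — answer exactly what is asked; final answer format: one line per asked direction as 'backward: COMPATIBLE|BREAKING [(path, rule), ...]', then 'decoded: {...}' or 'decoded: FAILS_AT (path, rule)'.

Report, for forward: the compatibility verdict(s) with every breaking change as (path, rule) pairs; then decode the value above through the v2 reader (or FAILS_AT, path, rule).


arrows below run writer -> reader for Account
checking forward for Account: reader v1 against writer v2:
  attrs: map<string, bool> -> map<string, bool>, writer required; from attrs
  geo: Geo -> Geo, writer required; from geo
  height: float64 -> float64, writer required; from height
  primary: float64 -> bool, writer optional; from primary
  score: float32 -> float32, writer optional; from score
  duration: int32 -> int32, writer optional; from duration
  geo.avatar: bytes -> bytes, writer required; from geo.avatar
  geo.quantity: int64 -> int64, writer required; from geo.quantity
  geo.label: string -> string, writer required; from geo.label
  geo.factor: float32 -> float32, writer optional; from geo.factor
  rule R1 violated at duration
  rule R3 violated at primary
  => 2 violation(s): forward is BREAKING for Account
migrating the Account value to v2:
  attrs := {"env": true, "src": false}
  geo.avatar := 0xC0DE
  geo.quantity := 100
  geo.label := "delta"
  geo.factor := 0.0
  height := 0.0
  primary := null (absent, optional -> null)
  score := 0.0
  duration := 0
  => decoded: {"attrs": {"env": true, "src": false}, "geo": {"avatar": 0xC0DE, "quantity": 100, "label": "delta", "factor": 0.0}, "height": 0.0, "primary": null, "score": 0.0, "duration": 0}
checking off the Account differences that do not matter here:
  field quantity in record Geo: optional changed to required -> matters only for Account's backward compatibility — outside the asked direction

forward: BREAKING [(duration, R1), (primary, R3)]; decoded: {"attrs": {"env": true, "src": false}, "geo": {"avatar": 0xC0DE, "quantity": 100, "label": "delta", "factor": 0.0}, "height": 0.0, "primary": null, "score": 0.0, "duration": 0}


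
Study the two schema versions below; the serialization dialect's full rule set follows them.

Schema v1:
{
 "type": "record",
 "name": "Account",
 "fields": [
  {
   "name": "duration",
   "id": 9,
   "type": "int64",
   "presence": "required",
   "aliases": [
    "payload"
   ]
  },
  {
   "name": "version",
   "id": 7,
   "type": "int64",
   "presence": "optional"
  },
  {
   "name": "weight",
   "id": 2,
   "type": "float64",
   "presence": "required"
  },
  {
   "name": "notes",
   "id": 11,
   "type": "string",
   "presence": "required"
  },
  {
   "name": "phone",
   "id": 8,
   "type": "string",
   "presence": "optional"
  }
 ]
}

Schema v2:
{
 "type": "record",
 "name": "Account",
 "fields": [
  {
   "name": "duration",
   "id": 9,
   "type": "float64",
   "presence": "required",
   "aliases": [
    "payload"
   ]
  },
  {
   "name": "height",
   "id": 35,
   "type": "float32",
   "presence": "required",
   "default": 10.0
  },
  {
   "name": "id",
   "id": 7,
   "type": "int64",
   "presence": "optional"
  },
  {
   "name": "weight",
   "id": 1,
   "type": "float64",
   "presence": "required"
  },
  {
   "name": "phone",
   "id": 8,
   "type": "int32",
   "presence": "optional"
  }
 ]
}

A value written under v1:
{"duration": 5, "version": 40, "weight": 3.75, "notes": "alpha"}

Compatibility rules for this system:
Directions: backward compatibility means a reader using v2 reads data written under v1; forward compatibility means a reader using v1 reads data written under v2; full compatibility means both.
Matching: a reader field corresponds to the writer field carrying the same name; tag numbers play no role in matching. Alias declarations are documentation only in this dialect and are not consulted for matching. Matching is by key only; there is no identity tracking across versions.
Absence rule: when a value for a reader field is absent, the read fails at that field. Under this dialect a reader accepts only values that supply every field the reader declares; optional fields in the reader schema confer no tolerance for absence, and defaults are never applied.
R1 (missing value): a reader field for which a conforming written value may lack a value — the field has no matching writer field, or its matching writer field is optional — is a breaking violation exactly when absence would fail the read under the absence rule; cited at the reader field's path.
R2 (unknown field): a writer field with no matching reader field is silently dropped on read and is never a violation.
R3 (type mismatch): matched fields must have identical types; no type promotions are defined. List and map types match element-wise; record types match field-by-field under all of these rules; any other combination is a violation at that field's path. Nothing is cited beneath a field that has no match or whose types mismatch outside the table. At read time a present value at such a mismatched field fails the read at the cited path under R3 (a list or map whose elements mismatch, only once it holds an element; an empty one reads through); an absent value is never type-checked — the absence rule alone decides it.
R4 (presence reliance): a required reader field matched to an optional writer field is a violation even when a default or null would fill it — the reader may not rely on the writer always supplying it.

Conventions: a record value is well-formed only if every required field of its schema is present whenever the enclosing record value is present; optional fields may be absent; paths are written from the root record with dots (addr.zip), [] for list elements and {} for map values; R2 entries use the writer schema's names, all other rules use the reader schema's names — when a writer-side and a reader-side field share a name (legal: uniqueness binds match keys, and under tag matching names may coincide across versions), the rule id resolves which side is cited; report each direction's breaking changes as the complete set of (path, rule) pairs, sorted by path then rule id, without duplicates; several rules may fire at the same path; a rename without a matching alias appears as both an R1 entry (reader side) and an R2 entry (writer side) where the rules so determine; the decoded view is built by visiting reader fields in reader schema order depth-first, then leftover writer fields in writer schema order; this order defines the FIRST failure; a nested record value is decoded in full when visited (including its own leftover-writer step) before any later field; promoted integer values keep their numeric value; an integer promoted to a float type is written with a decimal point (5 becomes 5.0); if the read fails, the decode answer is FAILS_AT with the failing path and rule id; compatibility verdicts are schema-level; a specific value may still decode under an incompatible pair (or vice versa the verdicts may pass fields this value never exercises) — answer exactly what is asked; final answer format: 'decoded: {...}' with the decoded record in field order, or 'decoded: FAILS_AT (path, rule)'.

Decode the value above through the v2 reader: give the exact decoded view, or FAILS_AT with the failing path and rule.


the writer's type comes first in each Account pair
decode (reader v2):
  read fails at duration under R3
  => FAILS_AT (duration, R3)
remaining Account differences; none change what is asked:
  removed field notes from record Account -> changes Account's schema-level verdicts only — the decode of this value is the same
  renamed field version to id in record Account -> changes Account's schema-level verdicts only — the decode of this value is the same
  field phone in record Account: type string changed to int32 -> changes Account's schema-level verdicts only — the decode of this value is the same
  field weight in record Account: tag 2 changed to 1 -> inert under this dialect — no rule fires on Account and the result does not move
  added field height to record Account: required float32, tag 35, default 10.0 (in v2 it sits immediately before id) -> changes Account's schema-level verdicts only — the decode of this value is the same

decoded: FAILS_AT (duration, R3)


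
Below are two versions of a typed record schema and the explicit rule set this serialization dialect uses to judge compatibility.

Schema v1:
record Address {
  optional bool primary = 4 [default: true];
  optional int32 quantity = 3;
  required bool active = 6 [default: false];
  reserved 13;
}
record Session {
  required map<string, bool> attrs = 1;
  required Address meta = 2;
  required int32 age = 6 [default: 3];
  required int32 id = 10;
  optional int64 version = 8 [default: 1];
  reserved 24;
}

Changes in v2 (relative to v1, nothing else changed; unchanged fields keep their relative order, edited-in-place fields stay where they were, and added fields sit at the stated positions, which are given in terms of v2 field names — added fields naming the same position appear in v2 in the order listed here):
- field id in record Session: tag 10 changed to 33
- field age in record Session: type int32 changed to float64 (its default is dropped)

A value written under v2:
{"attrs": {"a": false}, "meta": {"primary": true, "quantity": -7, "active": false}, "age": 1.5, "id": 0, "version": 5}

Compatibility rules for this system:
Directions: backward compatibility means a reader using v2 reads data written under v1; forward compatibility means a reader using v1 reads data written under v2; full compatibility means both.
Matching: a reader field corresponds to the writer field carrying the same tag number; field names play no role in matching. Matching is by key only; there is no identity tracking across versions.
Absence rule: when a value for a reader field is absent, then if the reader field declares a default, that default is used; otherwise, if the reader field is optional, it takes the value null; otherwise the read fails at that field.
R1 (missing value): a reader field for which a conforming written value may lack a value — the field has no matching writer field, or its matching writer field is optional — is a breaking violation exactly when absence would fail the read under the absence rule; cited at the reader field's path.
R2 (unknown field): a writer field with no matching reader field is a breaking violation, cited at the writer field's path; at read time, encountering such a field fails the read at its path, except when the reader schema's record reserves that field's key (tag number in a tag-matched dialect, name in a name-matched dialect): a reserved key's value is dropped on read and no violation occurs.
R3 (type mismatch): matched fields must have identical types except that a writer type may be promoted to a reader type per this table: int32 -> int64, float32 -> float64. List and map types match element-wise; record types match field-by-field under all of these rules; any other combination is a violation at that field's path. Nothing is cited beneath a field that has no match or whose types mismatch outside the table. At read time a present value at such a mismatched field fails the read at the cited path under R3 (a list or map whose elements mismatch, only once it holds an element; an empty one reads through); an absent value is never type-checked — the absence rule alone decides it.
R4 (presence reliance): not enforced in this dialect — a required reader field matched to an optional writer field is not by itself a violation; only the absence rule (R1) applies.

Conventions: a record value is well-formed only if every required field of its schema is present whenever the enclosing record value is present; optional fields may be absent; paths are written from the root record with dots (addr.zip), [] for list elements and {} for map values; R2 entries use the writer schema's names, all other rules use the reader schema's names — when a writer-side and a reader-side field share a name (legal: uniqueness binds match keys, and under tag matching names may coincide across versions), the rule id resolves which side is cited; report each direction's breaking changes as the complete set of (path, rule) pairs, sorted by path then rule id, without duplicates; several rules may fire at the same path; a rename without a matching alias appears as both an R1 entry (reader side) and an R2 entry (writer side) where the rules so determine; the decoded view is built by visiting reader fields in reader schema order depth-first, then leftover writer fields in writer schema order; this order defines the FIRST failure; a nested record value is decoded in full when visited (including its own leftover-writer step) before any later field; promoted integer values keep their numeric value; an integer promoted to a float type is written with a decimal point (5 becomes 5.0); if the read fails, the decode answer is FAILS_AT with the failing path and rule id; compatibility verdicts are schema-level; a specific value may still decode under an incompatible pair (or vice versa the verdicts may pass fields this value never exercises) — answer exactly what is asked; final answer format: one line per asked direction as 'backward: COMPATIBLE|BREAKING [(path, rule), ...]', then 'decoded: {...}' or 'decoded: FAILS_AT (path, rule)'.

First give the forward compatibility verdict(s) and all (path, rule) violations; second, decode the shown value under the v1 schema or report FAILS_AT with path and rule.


forward: BREAKING [(age, R3), (id, R1), (id, R2)]; decoded: FAILS_AT (age, R3)

the writer's type comes first in each Session pair
forward pass over Session, reader schema v1, writer schema v2:
  attrs: map<string, bool> -> map<string, bool>, writer required; from attrs
  meta: Address -> Address, writer required; from meta
  age: float64 -> int32, writer required; from age
  id: no writer-side match
  version: int64 -> int64, writer optional; from version
  writer field id has no reader counterpart
  meta.primary: bool -> bool, writer optional; from meta.primary
  meta.quantity: int32 -> int32, writer optional; from meta.quantity
  meta.active: bool -> bool, writer required; from meta.active
  R3 fires at age
  R1 fires at id
  R2 fires at id
  => forward verdict for Session: BREAKING, 3 violation(s)
decode (reader v1):
  attrs := {"a": false}
  meta.primary := true
  meta.quantity := -7
  meta.active := false
  read fails at age under R3
  => FAILS_AT (age, R3)


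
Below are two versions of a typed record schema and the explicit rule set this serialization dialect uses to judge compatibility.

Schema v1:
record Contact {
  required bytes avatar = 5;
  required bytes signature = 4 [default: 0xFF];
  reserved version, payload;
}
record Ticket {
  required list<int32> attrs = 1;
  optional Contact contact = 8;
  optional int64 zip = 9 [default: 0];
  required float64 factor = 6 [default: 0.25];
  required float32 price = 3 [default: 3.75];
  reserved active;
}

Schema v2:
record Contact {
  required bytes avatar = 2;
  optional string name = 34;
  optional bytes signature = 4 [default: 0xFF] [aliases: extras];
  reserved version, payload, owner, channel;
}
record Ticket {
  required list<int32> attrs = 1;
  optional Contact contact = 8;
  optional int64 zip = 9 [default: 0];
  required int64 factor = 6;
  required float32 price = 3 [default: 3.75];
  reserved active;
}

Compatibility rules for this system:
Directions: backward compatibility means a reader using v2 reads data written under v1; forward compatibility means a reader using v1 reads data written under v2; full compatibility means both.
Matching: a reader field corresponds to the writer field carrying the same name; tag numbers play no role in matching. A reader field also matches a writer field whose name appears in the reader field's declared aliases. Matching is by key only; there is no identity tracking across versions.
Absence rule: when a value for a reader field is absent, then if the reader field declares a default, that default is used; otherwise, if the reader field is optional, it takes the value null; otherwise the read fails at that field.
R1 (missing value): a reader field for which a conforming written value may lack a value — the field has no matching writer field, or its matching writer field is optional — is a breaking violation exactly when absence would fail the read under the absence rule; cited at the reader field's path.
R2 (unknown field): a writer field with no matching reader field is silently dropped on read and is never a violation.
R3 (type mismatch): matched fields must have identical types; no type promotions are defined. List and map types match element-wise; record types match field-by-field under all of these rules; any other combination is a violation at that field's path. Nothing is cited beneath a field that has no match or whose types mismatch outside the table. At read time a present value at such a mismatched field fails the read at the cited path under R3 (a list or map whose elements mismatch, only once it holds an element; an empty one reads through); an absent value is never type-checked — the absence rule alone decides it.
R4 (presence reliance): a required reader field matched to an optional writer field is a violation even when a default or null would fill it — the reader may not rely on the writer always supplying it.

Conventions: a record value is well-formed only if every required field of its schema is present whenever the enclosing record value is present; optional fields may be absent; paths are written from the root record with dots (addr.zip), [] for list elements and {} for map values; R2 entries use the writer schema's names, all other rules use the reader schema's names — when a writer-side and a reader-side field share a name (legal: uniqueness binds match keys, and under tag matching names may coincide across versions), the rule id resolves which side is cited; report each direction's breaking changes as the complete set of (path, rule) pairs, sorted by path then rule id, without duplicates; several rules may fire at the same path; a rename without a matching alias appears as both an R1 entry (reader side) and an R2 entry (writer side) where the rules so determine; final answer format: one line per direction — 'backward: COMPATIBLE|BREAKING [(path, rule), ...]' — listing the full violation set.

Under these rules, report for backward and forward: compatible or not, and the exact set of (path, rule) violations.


the writer's type comes first in each Ticket pair
checking backward for Ticket: reader v2 against writer v1:
  list<int32> -> list<int32>, writer required: attrs aligns to attrs
  Contact -> Contact, writer optional: contact aligns to contact
  int64 -> int64, writer optional: zip aligns to zip
  float64 -> int64, writer required: factor aligns to factor
  float32 -> float32, writer required: price aligns to price
  bytes -> bytes, writer required: contact.avatar aligns to contact.avatar
  contact.name: no writer-side match
  bytes -> bytes, writer required: contact.signature aligns to contact.signature
  rule R3 violated at factor
  => backward: BREAKING (1)
checking forward for Ticket: reader v1 against writer v2:
  list<int32> -> list<int32>, writer required: attrs aligns to attrs
  Contact -> Contact, writer optional: contact aligns to contact
  int64 -> int64, writer optional: zip aligns to zip
  int64 -> float64, writer required: factor aligns to factor
  float32 -> float32, writer required: price aligns to price
  bytes -> bytes, writer required: contact.avatar aligns to contact.avatar
  bytes -> bytes, writer optional: contact.signature aligns to contact.signature
  writer contact.name: unknown to reader
  rule R4 violated at contact.signature
  rule R3 violated at factor
  => forward: BREAKING (2)

backward: BREAKING [(factor, R3)]; forward: BREAKING [(contact.signature, R4), (factor, R3)]
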